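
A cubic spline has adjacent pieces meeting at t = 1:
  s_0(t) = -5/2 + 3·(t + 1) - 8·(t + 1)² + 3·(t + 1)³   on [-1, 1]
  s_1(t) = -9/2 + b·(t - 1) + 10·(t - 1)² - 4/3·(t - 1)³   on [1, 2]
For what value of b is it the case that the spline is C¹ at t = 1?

7

s_0'(t) = 3 - 16·(t + 1) + 9·(t + 1)², so s_0'(1) = 7. On the right, s_1'(1) = b, so b = 7.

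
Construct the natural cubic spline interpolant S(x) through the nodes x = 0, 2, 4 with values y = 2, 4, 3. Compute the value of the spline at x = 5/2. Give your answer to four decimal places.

With m_i denoting the second derivative at x_i, h_i = 2, 2, and Δ_i = (y_(i+1) − y_i)/h_i = 1, -1/2:
  2·m_0 + 8·m_1 + 2·m_2 = 6(Δ_1 - Δ_0) = -9
Natural end conditions: m_0 = m_2 = 0.
Forward elimination and back-substitution give m_0 = 0, m_1 = -9/8, m_2 = 0.
On [2, 4], S(x) = 4 + 1/4·(x - 2) - 9/16·(x - 2)² + 3/32·(x - 2)³.
With (x - 2) = 1/2: S(5/2) = 1023/256.

3.9961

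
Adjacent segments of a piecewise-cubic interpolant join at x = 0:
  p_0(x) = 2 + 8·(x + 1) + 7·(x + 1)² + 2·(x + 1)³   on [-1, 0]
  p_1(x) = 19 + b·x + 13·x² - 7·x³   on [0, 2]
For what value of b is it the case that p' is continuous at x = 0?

28

p_0'(x) = 8 + 14·(x + 1) + 6·(x + 1)², so p_0'(0) = 28. On the right, p_1'(0) = b, so b = 28.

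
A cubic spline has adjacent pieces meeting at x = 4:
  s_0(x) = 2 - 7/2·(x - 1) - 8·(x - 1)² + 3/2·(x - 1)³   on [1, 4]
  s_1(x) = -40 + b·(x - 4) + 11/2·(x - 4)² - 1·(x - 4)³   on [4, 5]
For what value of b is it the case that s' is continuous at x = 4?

s_0'(x) = -7/2 - 16·(x - 1) + 9/2·(x - 1)², so s_0'(4) = -11. On the right, s_1'(4) = b, so b = -11.

-11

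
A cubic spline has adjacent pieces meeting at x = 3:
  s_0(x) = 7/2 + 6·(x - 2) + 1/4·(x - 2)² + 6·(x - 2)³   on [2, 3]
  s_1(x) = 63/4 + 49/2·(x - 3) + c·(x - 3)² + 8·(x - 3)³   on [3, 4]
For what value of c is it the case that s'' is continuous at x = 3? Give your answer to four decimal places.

s_0''(x) = 1/2 + 36·(x - 2), so s_0''(3) = 73/2. On the right, s_1''(3) = 2c, so c = 73/4.

18.2500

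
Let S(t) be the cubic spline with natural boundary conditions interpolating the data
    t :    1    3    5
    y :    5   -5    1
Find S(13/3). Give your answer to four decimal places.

-2.1852

With m_i denoting the second derivative at x_i, h_i = 2, 2, and Δ_i = (y_(i+1) − y_i)/h_i = -5, 3:
  2·m_0 + 8·m_1 + 2·m_2 = 6(Δ_1 - Δ_0) = 48
Natural end conditions: m_0 = m_2 = 0.
Solving: m_0 = 0, m_1 = 6, m_2 = 0.
On [3, 5], S(t) = -5 - 1·(t - 3) + 3·(t - 3)² - 1/2·(t - 3)³.
With (t - 3) = 4/3: S(13/3) = -59/27.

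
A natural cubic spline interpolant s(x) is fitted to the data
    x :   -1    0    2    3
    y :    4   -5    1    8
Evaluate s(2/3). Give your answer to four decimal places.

-5.9630

With M_i denoting the second derivative at x_i, h_i = 1, 2, 1, and Δ_i = (y_(i+1) − y_i)/h_i = -9, 3, 7:
  1·M_0 + 6·M_1 + 2·M_2 = 6(Δ_1 - Δ_0) = 72
  2·M_1 + 6·M_2 + 1·M_3 = 6(Δ_2 - Δ_1) = 24
Natural end conditions: M_0 = M_3 = 0.
Solving: M_0 = 0, M_1 = 12, M_2 = 0, M_3 = 0.
On [0, 2], s(x) = -5 - 5·x + 6·x² - 1·x³.
With x = 2/3: s(2/3) = -161/27.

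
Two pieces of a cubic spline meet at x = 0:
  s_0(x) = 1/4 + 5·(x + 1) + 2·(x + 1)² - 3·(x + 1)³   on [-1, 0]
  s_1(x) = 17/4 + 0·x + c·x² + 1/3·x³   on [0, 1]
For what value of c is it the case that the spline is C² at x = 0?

s_0''(x) = 4 - 18·(x + 1), so s_0''(0) = -14. On the right, s_1''(0) = 2c, so c = -7.

-7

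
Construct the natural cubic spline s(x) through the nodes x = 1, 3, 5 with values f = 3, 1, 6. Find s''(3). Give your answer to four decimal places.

Write M_i for s''(x_i). With h_i = 2, 2 and divided differences Δ_i = -1, 5/2, the continuity of s' gives the tridiagonal system
  2·M_0 + 8·M_1 + 2·M_2 = 6(Δ_1 - Δ_0) = 21
Natural end conditions: M_0 = M_2 = 0.
Forward elimination and back-substitution give M_0 = 0, M_1 = 21/8, M_2 = 0.

2.6250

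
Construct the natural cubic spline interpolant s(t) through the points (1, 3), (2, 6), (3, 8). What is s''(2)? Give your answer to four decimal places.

-1.5000

Put M_i = s'' at the i-th knot. Here h = (1, 1) and Δ = (3, 2), so the interior equations h_(i-1)·M_(i-1) + 2(h_(i-1)+h_i)·M_i + h_i·M_(i+1) = 6(Δ_i − Δ_(i-1)) read
  1·M_0 + 4·M_1 + 1·M_2 = 6(Δ_1 - Δ_0) = -6
Natural end conditions: M_0 = M_2 = 0.
Solving: M_0 = 0, M_1 = -3/2, M_2 = 0.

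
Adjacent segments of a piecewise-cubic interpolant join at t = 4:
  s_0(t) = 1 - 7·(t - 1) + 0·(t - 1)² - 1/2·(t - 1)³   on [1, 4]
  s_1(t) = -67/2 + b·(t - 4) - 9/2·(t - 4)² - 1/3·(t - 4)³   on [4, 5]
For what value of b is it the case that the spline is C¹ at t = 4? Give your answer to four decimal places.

-20.5000

s_0'(t) = -7 + 0·(t - 1) - 3/2·(t - 1)², so s_0'(4) = -41/2. On the right, s_1'(4) = b, so b = -41/2.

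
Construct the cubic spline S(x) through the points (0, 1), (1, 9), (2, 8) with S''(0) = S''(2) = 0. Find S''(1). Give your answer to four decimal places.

With σ_i denoting the second derivative at x_i, h_i = 1, 1, and Δ_i = (y_(i+1) − y_i)/h_i = 8, -1:
  1·σ_0 + 4·σ_1 + 1·σ_2 = 6(Δ_1 - Δ_0) = -54
Natural end conditions: σ_0 = σ_2 = 0.
Solving the tridiagonal system: σ_0 = 0, σ_1 = -27/2, σ_2 = 0.

-13.5000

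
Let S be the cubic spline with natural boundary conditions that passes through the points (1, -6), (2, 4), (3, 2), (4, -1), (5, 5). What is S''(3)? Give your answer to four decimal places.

Write m_i for S''(x_i). With h_i = 1, 1, 1, 1 and divided differences Δ_i = 10, -2, -3, 6, the continuity of S' gives the tridiagonal system
  1·m_0 + 4·m_1 + 1·m_2 = 6(Δ_1 - Δ_0) = -72
  1·m_1 + 4·m_2 + 1·m_3 = 6(Δ_2 - Δ_1) = -6
  1·m_2 + 4·m_3 + 1·m_4 = 6(Δ_3 - Δ_2) = 54
Natural end conditions: m_0 = m_4 = 0.
Hence m_0 = 0, m_1 = -501/28, m_2 = -3/7, m_3 = 381/28, m_4 = 0.

-0.4286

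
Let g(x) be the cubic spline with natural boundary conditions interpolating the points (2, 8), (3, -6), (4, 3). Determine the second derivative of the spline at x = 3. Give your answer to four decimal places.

34.5000

With M_i denoting the second derivative at x_i, h_i = 1, 1, and Δ_i = (y_(i+1) − y_i)/h_i = -14, 9:
  1·M_0 + 4·M_1 + 1·M_2 = 6(Δ_1 - Δ_0) = 138
Natural end conditions: M_0 = M_2 = 0.
Hence M_0 = 0, M_1 = 69/2, M_2 = 0.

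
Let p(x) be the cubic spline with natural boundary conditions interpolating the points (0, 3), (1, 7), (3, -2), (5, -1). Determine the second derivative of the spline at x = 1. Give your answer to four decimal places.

With m_i denoting the second derivative at x_i, h_i = 1, 2, 2, and Δ_i = (y_(i+1) − y_i)/h_i = 4, -9/2, 1/2:
  1·m_0 + 6·m_1 + 2·m_2 = 6(Δ_1 - Δ_0) = -51
  2·m_1 + 8·m_2 + 2·m_3 = 6(Δ_2 - Δ_1) = 30
Natural end conditions: m_0 = m_3 = 0.
Hence m_0 = 0, m_1 = -117/11, m_2 = 141/22, m_3 = 0.

-10.6364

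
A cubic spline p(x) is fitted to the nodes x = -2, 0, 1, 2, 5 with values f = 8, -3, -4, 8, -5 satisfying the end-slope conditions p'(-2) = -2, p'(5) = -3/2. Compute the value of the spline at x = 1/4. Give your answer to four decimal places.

-4.3304

Let M_i = p''(x_i). Step sizes h_i = 2, 1, 1, 3; slopes of the chords Δ_i = (y_(i+1) - y_i)/h_i = -11/2, -1, 12, -13/3.
  2·M_0 + 6·M_1 + 1·M_2 = 6(Δ_1 - Δ_0) = 27
  1·M_1 + 4·M_2 + 1·M_3 = 6(Δ_2 - Δ_1) = 78
  1·M_2 + 8·M_3 + 3·M_4 = 6(Δ_3 - Δ_2) = -98
Clamped end conditions give two more equations: 2h_0·M_0 + h_0·M_1 = 6(Δ_0 - p'(-2)) = -21 and h_3·M_3 + 2h_3·M_4 = 6(p'(5) - Δ_3) = 17.
Hence M_0 = -2091/316, M_1 = 216/79, M_2 = 3765/158, M_3 = -1584/79, M_4 = 6095/474.
On [0, 1], p(x) = -3 - 1859/316·x + 108/79·x² + 1111/316·x³.
With x = 1/4: p(1/4) = -87577/20224.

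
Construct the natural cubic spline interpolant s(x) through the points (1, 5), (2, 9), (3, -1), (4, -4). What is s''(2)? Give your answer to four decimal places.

-25.2000

Let m_i = s''(x_i). Step sizes h_i = 1, 1, 1; slopes of the chords Δ_i = (y_(i+1) - y_i)/h_i = 4, -10, -3.
  1·m_0 + 4·m_1 + 1·m_2 = 6(Δ_1 - Δ_0) = -84
  1·m_1 + 4·m_2 + 1·m_3 = 6(Δ_2 - Δ_1) = 42
Natural end conditions: m_0 = m_3 = 0.
Hence m_0 = 0, m_1 = -126/5, m_2 = 84/5, m_3 = 0.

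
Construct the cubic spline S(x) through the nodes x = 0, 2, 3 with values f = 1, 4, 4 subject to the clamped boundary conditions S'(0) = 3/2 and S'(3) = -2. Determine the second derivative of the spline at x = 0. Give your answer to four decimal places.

0.3333

Put σ_i = S'' at the i-th knot. Here h = (2, 1) and Δ = (3/2, 0), so the interior equations h_(i-1)·σ_(i-1) + 2(h_(i-1)+h_i)·σ_i + h_i·σ_(i+1) = 6(Δ_i − Δ_(i-1)) read
  2·σ_0 + 6·σ_1 + 1·σ_2 = 6(Δ_1 - Δ_0) = -9
Clamped end conditions give two more equations: 2h_0·σ_0 + h_0·σ_1 = 6(Δ_0 - S'(0)) = 0 and h_1·σ_1 + 2h_1·σ_2 = 6(S'(3) - Δ_1) = -12.
Solving: σ_0 = 1/3, σ_1 = -2/3, σ_2 = -17/3.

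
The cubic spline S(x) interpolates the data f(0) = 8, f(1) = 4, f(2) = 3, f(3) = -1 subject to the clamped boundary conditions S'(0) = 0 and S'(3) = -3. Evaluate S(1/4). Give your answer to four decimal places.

Let m_i = S''(x_i). Step sizes h_i = 1, 1, 1; slopes of the chords Δ_i = (y_(i+1) - y_i)/h_i = -4, -1, -4.
  1·m_0 + 4·m_1 + 1·m_2 = 6(Δ_1 - Δ_0) = 18
  1·m_1 + 4·m_2 + 1·m_3 = 6(Δ_2 - Δ_1) = -18
Clamped end conditions give two more equations: 2h_0·m_0 + h_0·m_1 = 6(Δ_0 - S'(0)) = -24 and h_2·m_2 + 2h_2·m_3 = 6(S'(3) - Δ_2) = 6.
Solving the tridiagonal system: m_0 = -88/5, m_1 = 56/5, m_2 = -46/5, m_3 = 38/5.
On [0, 1], S(x) = 8 + 0·x - 44/5·x² + 24/5·x³.
With x = 1/4: S(1/4) = 301/40.

7.5250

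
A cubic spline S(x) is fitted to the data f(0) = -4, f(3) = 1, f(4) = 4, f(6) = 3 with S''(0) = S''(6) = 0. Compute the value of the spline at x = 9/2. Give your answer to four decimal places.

4.5691

Let m_i = S''(x_i). Step sizes h_i = 3, 1, 2; slopes of the chords Δ_i = (y_(i+1) - y_i)/h_i = 5/3, 3, -1/2.
  3·m_0 + 8·m_1 + 1·m_2 = 6(Δ_1 - Δ_0) = 8
  1·m_1 + 6·m_2 + 2·m_3 = 6(Δ_2 - Δ_1) = -21
Natural end conditions: m_0 = m_3 = 0.
Forward elimination and back-substitution give m_0 = 0, m_1 = 69/47, m_2 = -176/47, m_3 = 0.
On [4, 6], S(x) = 4 + 563/282·(x - 4) - 88/47·(x - 4)² + 44/141·(x - 4)³.
With (x - 4) = 1/2: S(9/2) = 859/188.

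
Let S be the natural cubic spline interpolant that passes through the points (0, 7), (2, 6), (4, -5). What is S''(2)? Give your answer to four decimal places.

-3.7500

With M_i denoting the second derivative at x_i, h_i = 2, 2, and Δ_i = (y_(i+1) − y_i)/h_i = -1/2, -11/2:
  2·M_0 + 8·M_1 + 2·M_2 = 6(Δ_1 - Δ_0) = -30
Natural end conditions: M_0 = M_2 = 0.
Hence M_0 = 0, M_1 = -15/4, M_2 = 0.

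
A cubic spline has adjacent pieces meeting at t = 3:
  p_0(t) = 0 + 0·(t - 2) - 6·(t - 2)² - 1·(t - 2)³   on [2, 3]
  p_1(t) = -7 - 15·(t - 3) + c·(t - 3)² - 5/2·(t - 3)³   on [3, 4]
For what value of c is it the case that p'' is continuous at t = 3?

p_0''(t) = -12 - 6·(t - 2), so p_0''(3) = -18. On the right, p_1''(3) = 2c, so c = -9.

-9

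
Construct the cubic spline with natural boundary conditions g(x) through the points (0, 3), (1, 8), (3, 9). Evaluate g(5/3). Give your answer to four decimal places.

9.4444

With M_i denoting the second derivative at x_i, h_i = 1, 2, and Δ_i = (y_(i+1) − y_i)/h_i = 5, 1/2:
  1·M_0 + 6·M_1 + 2·M_2 = 6(Δ_1 - Δ_0) = -27
Natural end conditions: M_0 = M_2 = 0.
Forward elimination and back-substitution give M_0 = 0, M_1 = -9/2, M_2 = 0.
On [1, 3], g(x) = 8 + 7/2·(x - 1) - 9/4·(x - 1)² + 3/8·(x - 1)³.
With (x - 1) = 2/3: g(5/3) = 85/9.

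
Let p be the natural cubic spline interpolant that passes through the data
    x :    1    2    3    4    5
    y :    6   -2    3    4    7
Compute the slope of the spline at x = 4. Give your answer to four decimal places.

0.8929

Write σ_i for p''(x_i). With h_i = 1, 1, 1, 1 and divided differences Δ_i = -8, 5, 1, 3, the continuity of p' gives the tridiagonal system
  1·σ_0 + 4·σ_1 + 1·σ_2 = 6(Δ_1 - Δ_0) = 78
  1·σ_1 + 4·σ_2 + 1·σ_3 = 6(Δ_2 - Δ_1) = -24
  1·σ_2 + 4·σ_3 + 1·σ_4 = 6(Δ_3 - Δ_2) = 12
Natural end conditions: σ_0 = σ_4 = 0.
Solving the tridiagonal system: σ_0 = 0, σ_1 = 639/28, σ_2 = -93/7, σ_3 = 177/28, σ_4 = 0.
On [4, 5], p'(x) = b_3 + 2c_3·(x - 4) + 3d_3·(x - 4)² with b_3 = Δ_3 - h_3(2σ_3 + σ_4)/6 = 25/28, c_3 = σ_3/2 = 177/56, d_3 = (σ_4 - σ_3)/(6h_3) = -59/56. So p'(4) = 25/28.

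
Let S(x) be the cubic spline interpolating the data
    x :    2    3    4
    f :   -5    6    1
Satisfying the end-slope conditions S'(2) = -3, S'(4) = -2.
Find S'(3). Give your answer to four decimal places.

5.7500

Put m_i = S'' at the i-th knot. Here h = (1, 1) and Δ = (11, -5), so the interior equations h_(i-1)·m_(i-1) + 2(h_(i-1)+h_i)·m_i + h_i·m_(i+1) = 6(Δ_i − Δ_(i-1)) read
  1·m_0 + 4·m_1 + 1·m_2 = 6(Δ_1 - Δ_0) = -96
Clamped end conditions give two more equations: 2h_0·m_0 + h_0·m_1 = 6(Δ_0 - S'(2)) = 84 and h_1·m_1 + 2h_1·m_2 = 6(S'(4) - Δ_1) = 18.
Forward elimination and back-substitution give m_0 = 133/2, m_1 = -49, m_2 = 67/2.
On [3, 4], S'(x) = b_1 + 2c_1·(x - 3) + 3d_1·(x - 3)² with b_1 = Δ_1 - h_1(2m_1 + m_2)/6 = 23/4, c_1 = m_1/2 = -49/2, d_1 = (m_2 - m_1)/(6h_1) = 55/4. So S'(3) = 23/4.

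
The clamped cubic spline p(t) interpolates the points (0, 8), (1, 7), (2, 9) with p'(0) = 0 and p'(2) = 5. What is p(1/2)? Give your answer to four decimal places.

7.5625

Put m_i = p'' at the i-th knot. Here h = (1, 1) and Δ = (-1, 2), so the interior equations h_(i-1)·m_(i-1) + 2(h_(i-1)+h_i)·m_i + h_i·m_(i+1) = 6(Δ_i − Δ_(i-1)) read
  1·m_0 + 4·m_1 + 1·m_2 = 6(Δ_1 - Δ_0) = 18
Clamped end conditions give two more equations: 2h_0·m_0 + h_0·m_1 = 6(Δ_0 - p'(0)) = -6 and h_1·m_1 + 2h_1·m_2 = 6(p'(2) - Δ_1) = 18.
Forward elimination and back-substitution give m_0 = -5, m_1 = 4, m_2 = 7.
On [0, 1], p(t) = 8 + 0·t - 5/2·t² + 3/2·t³.
With t = 1/2: p(1/2) = 121/16.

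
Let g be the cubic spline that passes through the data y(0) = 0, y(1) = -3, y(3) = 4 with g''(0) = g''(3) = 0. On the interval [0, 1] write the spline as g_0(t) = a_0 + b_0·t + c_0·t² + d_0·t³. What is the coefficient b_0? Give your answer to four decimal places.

-4.0833

With M_i denoting the second derivative at x_i, h_i = 1, 2, and Δ_i = (y_(i+1) − y_i)/h_i = -3, 7/2:
  1·M_0 + 6·M_1 + 2·M_2 = 6(Δ_1 - Δ_0) = 39
Natural end conditions: M_0 = M_2 = 0.
Hence M_0 = 0, M_1 = 13/2, M_2 = 0.
On [0, 1], with g_0(t) = a_0 + b_0·t + c_0·t² + d_0·t³: c_0 = M_0/2 = 0, d_0 = (M_1 - M_0)/(6h_0) = 13/12, b_0 = Δ_0 - h_0(2M_0 + M_1)/6 = -49/12.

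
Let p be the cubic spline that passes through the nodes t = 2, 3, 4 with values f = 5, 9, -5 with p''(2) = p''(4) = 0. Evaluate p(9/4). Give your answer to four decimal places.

With M_i denoting the second derivative at x_i, h_i = 1, 1, and Δ_i = (y_(i+1) − y_i)/h_i = 4, -14:
  1·M_0 + 4·M_1 + 1·M_2 = 6(Δ_1 - Δ_0) = -108
Natural end conditions: M_0 = M_2 = 0.
Solving the tridiagonal system: M_0 = 0, M_1 = -27, M_2 = 0.
On [2, 3], p(t) = 5 + 17/2·(t - 2) + 0·(t - 2)² - 9/2·(t - 2)³.
With (t - 2) = 1/4: p(9/4) = 903/128.

7.0547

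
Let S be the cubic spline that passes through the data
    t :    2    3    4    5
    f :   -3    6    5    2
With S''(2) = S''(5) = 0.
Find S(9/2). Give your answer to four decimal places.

Put M_i = S'' at the i-th knot. Here h = (1, 1, 1) and Δ = (9, -1, -3), so the interior equations h_(i-1)·M_(i-1) + 2(h_(i-1)+h_i)·M_i + h_i·M_(i+1) = 6(Δ_i − Δ_(i-1)) read
  1·M_0 + 4·M_1 + 1·M_2 = 6(Δ_1 - Δ_0) = -60
  1·M_1 + 4·M_2 + 1·M_3 = 6(Δ_2 - Δ_1) = -12
Natural end conditions: M_0 = M_3 = 0.
Hence M_0 = 0, M_1 = -76/5, M_2 = 4/5, M_3 = 0.
On [4, 5], S(t) = 5 - 49/15·(t - 4) + 2/5·(t - 4)² - 2/15·(t - 4)³.
With (t - 4) = 1/2: S(9/2) = 69/20.

3.4500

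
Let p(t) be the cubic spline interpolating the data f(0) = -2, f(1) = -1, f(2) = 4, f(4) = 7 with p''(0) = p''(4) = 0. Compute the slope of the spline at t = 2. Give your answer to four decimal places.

Put m_i = p'' at the i-th knot. Here h = (1, 1, 2) and Δ = (1, 5, 3/2), so the interior equations h_(i-1)·m_(i-1) + 2(h_(i-1)+h_i)·m_i + h_i·m_(i+1) = 6(Δ_i − Δ_(i-1)) read
  1·m_0 + 4·m_1 + 1·m_2 = 6(Δ_1 - Δ_0) = 24
  1·m_1 + 6·m_2 + 2·m_3 = 6(Δ_2 - Δ_1) = -21
Natural end conditions: m_0 = m_3 = 0.
Forward elimination and back-substitution give m_0 = 0, m_1 = 165/23, m_2 = -108/23, m_3 = 0.
On [2, 4], p'(t) = b_2 + 2c_2·(t - 2) + 3d_2·(t - 2)² with b_2 = Δ_2 - h_2(2m_2 + m_3)/6 = 213/46, c_2 = m_2/2 = -54/23, d_2 = (m_3 - m_2)/(6h_2) = 9/23. So p'(2) = 213/46.

4.6304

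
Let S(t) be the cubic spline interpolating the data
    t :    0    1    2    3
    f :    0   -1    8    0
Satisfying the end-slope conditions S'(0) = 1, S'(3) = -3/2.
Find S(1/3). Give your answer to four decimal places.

With m_i denoting the second derivative at x_i, h_i = 1, 1, 1, and Δ_i = (y_(i+1) − y_i)/h_i = -1, 9, -8:
  1·m_0 + 4·m_1 + 1·m_2 = 6(Δ_1 - Δ_0) = 60
  1·m_1 + 4·m_2 + 1·m_3 = 6(Δ_2 - Δ_1) = -102
Clamped end conditions give two more equations: 2h_0·m_0 + h_0·m_1 = 6(Δ_0 - S'(0)) = -12 and h_2·m_2 + 2h_2·m_3 = 6(S'(3) - Δ_2) = 39.
Forward elimination and back-substitution give m_0 = -65/3, m_1 = 94/3, m_2 = -131/3, m_3 = 124/3.
On [0, 1], S(t) = 0 + 1·t - 65/6·t² + 53/6·t³.
With t = 1/3: S(1/3) = -44/81.

-0.5432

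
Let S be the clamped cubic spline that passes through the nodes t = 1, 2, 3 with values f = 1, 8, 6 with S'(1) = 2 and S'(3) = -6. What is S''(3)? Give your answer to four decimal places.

Write m_i for S''(x_i). With h_i = 1, 1 and divided differences Δ_i = 7, -2, the continuity of S' gives the tridiagonal system
  1·m_0 + 4·m_1 + 1·m_2 = 6(Δ_1 - Δ_0) = -54
Clamped end conditions give two more equations: 2h_0·m_0 + h_0·m_1 = 6(Δ_0 - S'(1)) = 30 and h_1·m_1 + 2h_1·m_2 = 6(S'(3) - Δ_1) = -24.
Solving the tridiagonal system: m_0 = 49/2, m_1 = -19, m_2 = -5/2.

-2.5000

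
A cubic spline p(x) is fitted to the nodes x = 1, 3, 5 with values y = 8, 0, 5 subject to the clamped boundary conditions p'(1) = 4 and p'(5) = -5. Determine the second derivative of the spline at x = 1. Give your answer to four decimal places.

Put m_i = p'' at the i-th knot. Here h = (2, 2) and Δ = (-4, 5/2), so the interior equations h_(i-1)·m_(i-1) + 2(h_(i-1)+h_i)·m_i + h_i·m_(i+1) = 6(Δ_i − Δ_(i-1)) read
  2·m_0 + 8·m_1 + 2·m_2 = 6(Δ_1 - Δ_0) = 39
Clamped end conditions give two more equations: 2h_0·m_0 + h_0·m_1 = 6(Δ_0 - p'(1)) = -48 and h_1·m_1 + 2h_1·m_2 = 6(p'(5) - Δ_1) = -45.
Solving the tridiagonal system: m_0 = -153/8, m_1 = 57/4, m_2 = -147/8.

-19.1250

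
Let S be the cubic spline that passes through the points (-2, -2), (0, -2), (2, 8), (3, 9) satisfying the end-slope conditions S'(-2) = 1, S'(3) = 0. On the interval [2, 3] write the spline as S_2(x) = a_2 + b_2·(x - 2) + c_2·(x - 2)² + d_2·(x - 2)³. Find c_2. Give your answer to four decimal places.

-3.0870

Put m_i = S'' at the i-th knot. Here h = (2, 2, 1) and Δ = (0, 5, 1), so the interior equations h_(i-1)·m_(i-1) + 2(h_(i-1)+h_i)·m_i + h_i·m_(i+1) = 6(Δ_i − Δ_(i-1)) read
  2·m_0 + 8·m_1 + 2·m_2 = 6(Δ_1 - Δ_0) = 30
  2·m_1 + 6·m_2 + 1·m_3 = 6(Δ_2 - Δ_1) = -24
Clamped end conditions give two more equations: 2h_0·m_0 + h_0·m_1 = 6(Δ_0 - S'(-2)) = -6 and h_2·m_2 + 2h_2·m_3 = 6(S'(3) - Δ_2) = -6.
Forward elimination and back-substitution give m_0 = -109/23, m_1 = 149/23, m_2 = -142/23, m_3 = 2/23.
On [2, 3], with S_2(x) = a_2 + b_2·(x - 2) + c_2·(x - 2)² + d_2·(x - 2)³: c_2 = m_2/2 = -71/23, d_2 = (m_3 - m_2)/(6h_2) = 24/23, b_2 = Δ_2 - h_2(2m_2 + m_3)/6 = 70/23.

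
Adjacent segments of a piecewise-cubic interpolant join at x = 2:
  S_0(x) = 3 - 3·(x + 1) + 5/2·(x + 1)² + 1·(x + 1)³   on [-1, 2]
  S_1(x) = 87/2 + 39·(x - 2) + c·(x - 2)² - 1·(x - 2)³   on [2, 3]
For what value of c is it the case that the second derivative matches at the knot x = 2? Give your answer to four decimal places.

11.5000

S_0''(x) = 5 + 6·(x + 1), so S_0''(2) = 23. On the right, S_1''(2) = 2c, so c = 23/2.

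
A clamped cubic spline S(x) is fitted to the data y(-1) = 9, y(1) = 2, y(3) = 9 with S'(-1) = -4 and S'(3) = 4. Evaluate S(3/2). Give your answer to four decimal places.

Write M_i for S''(x_i). With h_i = 2, 2 and divided differences Δ_i = -7/2, 7/2, the continuity of S' gives the tridiagonal system
  2·M_0 + 8·M_1 + 2·M_2 = 6(Δ_1 - Δ_0) = 42
Clamped end conditions give two more equations: 2h_0·M_0 + h_0·M_1 = 6(Δ_0 - S'(-1)) = 3 and h_1·M_1 + 2h_1·M_2 = 6(S'(3) - Δ_1) = 3.
Solving: M_0 = -5/2, M_1 = 13/2, M_2 = -5/2.
On [1, 3], S(x) = 2 + 0·(x - 1) + 13/4·(x - 1)² - 3/4·(x - 1)³.
With (x - 1) = 1/2: S(3/2) = 87/32.

2.7188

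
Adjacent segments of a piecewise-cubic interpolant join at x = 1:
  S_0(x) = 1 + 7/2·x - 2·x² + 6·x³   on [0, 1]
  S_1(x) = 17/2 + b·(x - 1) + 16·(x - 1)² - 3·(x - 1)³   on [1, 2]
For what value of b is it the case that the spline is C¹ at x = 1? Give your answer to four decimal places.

17.5000

S_0'(x) = 7/2 - 4·x + 18·x², so S_0'(1) = 35/2. On the right, S_1'(1) = b, so b = 35/2.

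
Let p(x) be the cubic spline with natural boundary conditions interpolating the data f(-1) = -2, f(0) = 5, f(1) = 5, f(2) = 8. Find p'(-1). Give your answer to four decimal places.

With M_i denoting the second derivative at x_i, h_i = 1, 1, 1, and Δ_i = (y_(i+1) − y_i)/h_i = 7, 0, 3:
  1·M_0 + 4·M_1 + 1·M_2 = 6(Δ_1 - Δ_0) = -42
  1·M_1 + 4·M_2 + 1·M_3 = 6(Δ_2 - Δ_1) = 18
Natural end conditions: M_0 = M_3 = 0.
Hence M_0 = 0, M_1 = -62/5, M_2 = 38/5, M_3 = 0.
On [-1, 0], p'(x) = b_0 + 2c_0·(x + 1) + 3d_0·(x + 1)² with b_0 = Δ_0 - h_0(2M_0 + M_1)/6 = 136/15, c_0 = M_0/2 = 0, d_0 = (M_1 - M_0)/(6h_0) = -31/15. So p'(-1) = 136/15.

9.0667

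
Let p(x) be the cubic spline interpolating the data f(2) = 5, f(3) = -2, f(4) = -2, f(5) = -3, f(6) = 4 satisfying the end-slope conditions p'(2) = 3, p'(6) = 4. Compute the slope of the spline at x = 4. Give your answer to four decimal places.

-0.1429

Put σ_i = p'' at the i-th knot. Here h = (1, 1, 1, 1) and Δ = (-7, 0, -1, 7), so the interior equations h_(i-1)·σ_(i-1) + 2(h_(i-1)+h_i)·σ_i + h_i·σ_(i+1) = 6(Δ_i − Δ_(i-1)) read
  1·σ_0 + 4·σ_1 + 1·σ_2 = 6(Δ_1 - Δ_0) = 42
  1·σ_1 + 4·σ_2 + 1·σ_3 = 6(Δ_2 - Δ_1) = -6
  1·σ_2 + 4·σ_3 + 1·σ_4 = 6(Δ_3 - Δ_2) = 48
Clamped end conditions give two more equations: 2h_0·σ_0 + h_0·σ_1 = 6(Δ_0 - p'(2)) = -60 and h_3·σ_3 + 2h_3·σ_4 = 6(p'(6) - Δ_3) = -18.
Hence σ_0 = -589/14, σ_1 = 169/7, σ_2 = -25/2, σ_3 = 139/7, σ_4 = -265/14.
On [4, 5], p'(x) = b_2 + 2c_2·(x - 4) + 3d_2·(x - 4)² with b_2 = Δ_2 - h_2(2σ_2 + σ_3)/6 = -1/7, c_2 = σ_2/2 = -25/4, d_2 = (σ_3 - σ_2)/(6h_2) = 151/28. So p'(4) = -1/7.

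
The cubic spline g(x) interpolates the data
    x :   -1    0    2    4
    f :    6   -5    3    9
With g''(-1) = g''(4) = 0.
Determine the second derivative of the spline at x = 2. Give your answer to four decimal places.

-4.9091

Put M_i = g'' at the i-th knot. Here h = (1, 2, 2) and Δ = (-11, 4, 3), so the interior equations h_(i-1)·M_(i-1) + 2(h_(i-1)+h_i)·M_i + h_i·M_(i+1) = 6(Δ_i − Δ_(i-1)) read
  1·M_0 + 6·M_1 + 2·M_2 = 6(Δ_1 - Δ_0) = 90
  2·M_1 + 8·M_2 + 2·M_3 = 6(Δ_2 - Δ_1) = -6
Natural end conditions: M_0 = M_3 = 0.
Forward elimination and back-substitution give M_0 = 0, M_1 = 183/11, M_2 = -54/11, M_3 = 0.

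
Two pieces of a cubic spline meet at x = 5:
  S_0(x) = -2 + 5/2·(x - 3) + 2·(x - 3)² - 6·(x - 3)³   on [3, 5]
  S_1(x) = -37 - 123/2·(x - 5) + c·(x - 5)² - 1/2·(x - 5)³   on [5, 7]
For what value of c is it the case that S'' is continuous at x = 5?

S_0''(x) = 4 - 36·(x - 3), so S_0''(5) = -68. On the right, S_1''(5) = 2c, so c = -34.

-34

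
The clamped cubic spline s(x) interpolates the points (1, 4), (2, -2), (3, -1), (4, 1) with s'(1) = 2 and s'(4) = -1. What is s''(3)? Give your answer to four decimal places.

With m_i denoting the second derivative at x_i, h_i = 1, 1, 1, and Δ_i = (y_(i+1) − y_i)/h_i = -6, 1, 2:
  1·m_0 + 4·m_1 + 1·m_2 = 6(Δ_1 - Δ_0) = 42
  1·m_1 + 4·m_2 + 1·m_3 = 6(Δ_2 - Δ_1) = 6
Clamped end conditions give two more equations: 2h_0·m_0 + h_0·m_1 = 6(Δ_0 - s'(1)) = -48 and h_2·m_2 + 2h_2·m_3 = 6(s'(4) - Δ_2) = -18.
Solving: m_0 = -168/5, m_1 = 96/5, m_2 = -6/5, m_3 = -42/5.

-1.2000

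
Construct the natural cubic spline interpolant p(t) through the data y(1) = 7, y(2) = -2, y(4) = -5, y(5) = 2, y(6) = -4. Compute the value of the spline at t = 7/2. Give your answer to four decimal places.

-7.2415

Write M_i for p''(x_i). With h_i = 1, 2, 1, 1 and divided differences Δ_i = -9, -3/2, 7, -6, the continuity of p' gives the tridiagonal system
  1·M_0 + 6·M_1 + 2·M_2 = 6(Δ_1 - Δ_0) = 45
  2·M_1 + 6·M_2 + 1·M_3 = 6(Δ_2 - Δ_1) = 51
  1·M_2 + 4·M_3 + 1·M_4 = 6(Δ_3 - Δ_2) = -78
Natural end conditions: M_0 = M_4 = 0.
Solving: M_0 = 0, M_1 = 471/122, M_2 = 666/61, M_3 = -1356/61, M_4 = 0.
On [2, 4], p(t) = -2 - 941/122·(t - 2) + 471/244·(t - 2)² + 287/488·(t - 2)³.
With (t - 2) = 3/2: p(7/2) = -28271/3904.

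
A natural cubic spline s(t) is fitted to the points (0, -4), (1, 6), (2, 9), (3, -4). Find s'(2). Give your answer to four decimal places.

-5.4000

With σ_i denoting the second derivative at x_i, h_i = 1, 1, 1, and Δ_i = (y_(i+1) − y_i)/h_i = 10, 3, -13:
  1·σ_0 + 4·σ_1 + 1·σ_2 = 6(Δ_1 - Δ_0) = -42
  1·σ_1 + 4·σ_2 + 1·σ_3 = 6(Δ_2 - Δ_1) = -96
Natural end conditions: σ_0 = σ_3 = 0.
Solving: σ_0 = 0, σ_1 = -24/5, σ_2 = -114/5, σ_3 = 0.
On [2, 3], s'(t) = b_2 + 2c_2·(t - 2) + 3d_2·(t - 2)² with b_2 = Δ_2 - h_2(2σ_2 + σ_3)/6 = -27/5, c_2 = σ_2/2 = -57/5, d_2 = (σ_3 - σ_2)/(6h_2) = 19/5. So s'(2) = -27/5.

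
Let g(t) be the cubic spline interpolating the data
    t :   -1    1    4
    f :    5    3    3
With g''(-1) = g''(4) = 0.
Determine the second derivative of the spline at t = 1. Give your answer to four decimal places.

With M_i denoting the second derivative at x_i, h_i = 2, 3, and Δ_i = (y_(i+1) − y_i)/h_i = -1, 0:
  2·M_0 + 10·M_1 + 3·M_2 = 6(Δ_1 - Δ_0) = 6
Natural end conditions: M_0 = M_2 = 0.
Hence M_0 = 0, M_1 = 3/5, M_2 = 0.

0.6000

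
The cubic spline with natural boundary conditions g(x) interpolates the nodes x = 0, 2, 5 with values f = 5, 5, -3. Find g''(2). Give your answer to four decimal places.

-1.6000

Put σ_i = g'' at the i-th knot. Here h = (2, 3) and Δ = (0, -8/3), so the interior equations h_(i-1)·σ_(i-1) + 2(h_(i-1)+h_i)·σ_i + h_i·σ_(i+1) = 6(Δ_i − Δ_(i-1)) read
  2·σ_0 + 10·σ_1 + 3·σ_2 = 6(Δ_1 - Δ_0) = -16
Natural end conditions: σ_0 = σ_2 = 0.
Hence σ_0 = 0, σ_1 = -8/5, σ_2 = 0.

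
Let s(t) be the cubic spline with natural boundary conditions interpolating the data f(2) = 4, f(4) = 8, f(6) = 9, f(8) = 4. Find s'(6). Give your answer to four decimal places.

-1.1000

Let M_i = s''(x_i). Step sizes h_i = 2, 2, 2; slopes of the chords Δ_i = (y_(i+1) - y_i)/h_i = 2, 1/2, -5/2.
  2·M_0 + 8·M_1 + 2·M_2 = 6(Δ_1 - Δ_0) = -9
  2·M_1 + 8·M_2 + 2·M_3 = 6(Δ_2 - Δ_1) = -18
Natural end conditions: M_0 = M_3 = 0.
Forward elimination and back-substitution give M_0 = 0, M_1 = -3/5, M_2 = -21/10, M_3 = 0.
On [6, 8], s'(t) = b_2 + 2c_2·(t - 6) + 3d_2·(t - 6)² with b_2 = Δ_2 - h_2(2M_2 + M_3)/6 = -11/10, c_2 = M_2/2 = -21/20, d_2 = (M_3 - M_2)/(6h_2) = 7/40. So s'(6) = -11/10.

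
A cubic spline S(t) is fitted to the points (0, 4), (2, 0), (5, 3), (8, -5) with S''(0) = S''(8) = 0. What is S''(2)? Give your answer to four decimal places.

2.5405

Let M_i = S''(x_i). Step sizes h_i = 2, 3, 3; slopes of the chords Δ_i = (y_(i+1) - y_i)/h_i = -2, 1, -8/3.
  2·M_0 + 10·M_1 + 3·M_2 = 6(Δ_1 - Δ_0) = 18
  3·M_1 + 12·M_2 + 3·M_3 = 6(Δ_2 - Δ_1) = -22
Natural end conditions: M_0 = M_3 = 0.
Hence M_0 = 0, M_1 = 94/37, M_2 = -274/111, M_3 = 0.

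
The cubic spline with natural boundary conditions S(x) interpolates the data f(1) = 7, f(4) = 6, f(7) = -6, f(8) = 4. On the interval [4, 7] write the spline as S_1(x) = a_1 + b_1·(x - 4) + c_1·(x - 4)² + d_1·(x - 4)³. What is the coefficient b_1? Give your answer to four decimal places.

Write σ_i for S''(x_i). With h_i = 3, 3, 1 and divided differences Δ_i = -1/3, -4, 10, the continuity of S' gives the tridiagonal system
  3·σ_0 + 12·σ_1 + 3·σ_2 = 6(Δ_1 - Δ_0) = -22
  3·σ_1 + 8·σ_2 + 1·σ_3 = 6(Δ_2 - Δ_1) = 84
Natural end conditions: σ_0 = σ_3 = 0.
Forward elimination and back-substitution give σ_0 = 0, σ_1 = -428/87, σ_2 = 358/29, σ_3 = 0.
On [4, 7], with S_1(x) = a_1 + b_1·(x - 4) + c_1·(x - 4)² + d_1·(x - 4)³: c_1 = σ_1/2 = -214/87, d_1 = (σ_2 - σ_1)/(6h_1) = 751/783, b_1 = Δ_1 - h_1(2σ_1 + σ_2)/6 = -457/87.

-5.2529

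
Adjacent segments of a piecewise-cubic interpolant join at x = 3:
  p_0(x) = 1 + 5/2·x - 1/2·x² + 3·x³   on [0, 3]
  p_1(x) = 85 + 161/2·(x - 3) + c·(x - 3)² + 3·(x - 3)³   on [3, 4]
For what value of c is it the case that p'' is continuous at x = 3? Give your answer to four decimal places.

26.5000

p_0''(x) = -1 + 18·x, so p_0''(3) = 53. On the right, p_1''(3) = 2c, so c = 53/2.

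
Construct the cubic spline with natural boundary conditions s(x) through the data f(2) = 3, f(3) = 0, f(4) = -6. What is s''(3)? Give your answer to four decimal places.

-4.5000

Let m_i = s''(x_i). Step sizes h_i = 1, 1; slopes of the chords Δ_i = (y_(i+1) - y_i)/h_i = -3, -6.
  1·m_0 + 4·m_1 + 1·m_2 = 6(Δ_1 - Δ_0) = -18
Natural end conditions: m_0 = m_2 = 0.
Solving the tridiagonal system: m_0 = 0, m_1 = -9/2, m_2 = 0.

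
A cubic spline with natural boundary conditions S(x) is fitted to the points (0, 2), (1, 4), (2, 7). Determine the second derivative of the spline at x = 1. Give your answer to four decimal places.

Write M_i for S''(x_i). With h_i = 1, 1 and divided differences Δ_i = 2, 3, the continuity of S' gives the tridiagonal system
  1·M_0 + 4·M_1 + 1·M_2 = 6(Δ_1 - Δ_0) = 6
Natural end conditions: M_0 = M_2 = 0.
Hence M_0 = 0, M_1 = 3/2, M_2 = 0.

1.5000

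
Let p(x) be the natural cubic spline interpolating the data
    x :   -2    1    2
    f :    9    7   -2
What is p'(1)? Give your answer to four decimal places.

Let σ_i = p''(x_i). Step sizes h_i = 3, 1; slopes of the chords Δ_i = (y_(i+1) - y_i)/h_i = -2/3, -9.
  3·σ_0 + 8·σ_1 + 1·σ_2 = 6(Δ_1 - Δ_0) = -50
Natural end conditions: σ_0 = σ_2 = 0.
Forward elimination and back-substitution give σ_0 = 0, σ_1 = -25/4, σ_2 = 0.
On [1, 2], p'(x) = b_1 + 2c_1·(x - 1) + 3d_1·(x - 1)² with b_1 = Δ_1 - h_1(2σ_1 + σ_2)/6 = -83/12, c_1 = σ_1/2 = -25/8, d_1 = (σ_2 - σ_1)/(6h_1) = 25/24. So p'(1) = -83/12.

-6.9167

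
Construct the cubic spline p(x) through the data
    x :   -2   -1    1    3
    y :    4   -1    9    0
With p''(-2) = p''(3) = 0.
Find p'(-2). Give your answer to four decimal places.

Let σ_i = p''(x_i). Step sizes h_i = 1, 2, 2; slopes of the chords Δ_i = (y_(i+1) - y_i)/h_i = -5, 5, -9/2.
  1·σ_0 + 6·σ_1 + 2·σ_2 = 6(Δ_1 - Δ_0) = 60
  2·σ_1 + 8·σ_2 + 2·σ_3 = 6(Δ_2 - Δ_1) = -57
Natural end conditions: σ_0 = σ_3 = 0.
Hence σ_0 = 0, σ_1 = 27/2, σ_2 = -21/2, σ_3 = 0.
On [-2, -1], p'(x) = b_0 + 2c_0·(x + 2) + 3d_0·(x + 2)² with b_0 = Δ_0 - h_0(2σ_0 + σ_1)/6 = -29/4, c_0 = σ_0/2 = 0, d_0 = (σ_1 - σ_0)/(6h_0) = 9/4. So p'(-2) = -29/4.

-7.2500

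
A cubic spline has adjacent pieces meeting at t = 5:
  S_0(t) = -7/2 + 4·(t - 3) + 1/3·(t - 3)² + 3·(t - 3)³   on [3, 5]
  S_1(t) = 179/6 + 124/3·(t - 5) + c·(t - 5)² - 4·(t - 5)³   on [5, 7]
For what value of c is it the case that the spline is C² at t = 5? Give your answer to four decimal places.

S_0''(t) = 2/3 + 18·(t - 3), so S_0''(5) = 110/3. On the right, S_1''(5) = 2c, so c = 55/3.

18.3333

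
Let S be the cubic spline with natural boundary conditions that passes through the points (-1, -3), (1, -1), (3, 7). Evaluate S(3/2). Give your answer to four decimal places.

0.5078

With M_i denoting the second derivative at x_i, h_i = 2, 2, and Δ_i = (y_(i+1) − y_i)/h_i = 1, 4:
  2·M_0 + 8·M_1 + 2·M_2 = 6(Δ_1 - Δ_0) = 18
Natural end conditions: M_0 = M_2 = 0.
Hence M_0 = 0, M_1 = 9/4, M_2 = 0.
On [1, 3], S(t) = -1 + 5/2·(t - 1) + 9/8·(t - 1)² - 3/16·(t - 1)³.
With (t - 1) = 1/2: S(3/2) = 65/128.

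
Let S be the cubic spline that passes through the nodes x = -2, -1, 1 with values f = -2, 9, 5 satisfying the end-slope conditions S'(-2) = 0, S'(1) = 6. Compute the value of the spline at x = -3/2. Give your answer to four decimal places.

Put M_i = S'' at the i-th knot. Here h = (1, 2) and Δ = (11, -2), so the interior equations h_(i-1)·M_(i-1) + 2(h_(i-1)+h_i)·M_i + h_i·M_(i+1) = 6(Δ_i − Δ_(i-1)) read
  1·M_0 + 6·M_1 + 2·M_2 = 6(Δ_1 - Δ_0) = -78
Clamped end conditions give two more equations: 2h_0·M_0 + h_0·M_1 = 6(Δ_0 - S'(-2)) = 66 and h_1·M_1 + 2h_1·M_2 = 6(S'(1) - Δ_1) = 48.
Solving the tridiagonal system: M_0 = 48, M_1 = -30, M_2 = 27.
On [-2, -1], S(x) = -2 + 0·(x + 2) + 24·(x + 2)² - 13·(x + 2)³.
With (x + 2) = 1/2: S(-3/2) = 19/8.

2.3750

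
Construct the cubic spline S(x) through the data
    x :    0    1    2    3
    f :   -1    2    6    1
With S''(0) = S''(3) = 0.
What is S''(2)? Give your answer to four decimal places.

-14.8000

Put M_i = S'' at the i-th knot. Here h = (1, 1, 1) and Δ = (3, 4, -5), so the interior equations h_(i-1)·M_(i-1) + 2(h_(i-1)+h_i)·M_i + h_i·M_(i+1) = 6(Δ_i − Δ_(i-1)) read
  1·M_0 + 4·M_1 + 1·M_2 = 6(Δ_1 - Δ_0) = 6
  1·M_1 + 4·M_2 + 1·M_3 = 6(Δ_2 - Δ_1) = -54
Natural end conditions: M_0 = M_3 = 0.
Solving: M_0 = 0, M_1 = 26/5, M_2 = -74/5, M_3 = 0.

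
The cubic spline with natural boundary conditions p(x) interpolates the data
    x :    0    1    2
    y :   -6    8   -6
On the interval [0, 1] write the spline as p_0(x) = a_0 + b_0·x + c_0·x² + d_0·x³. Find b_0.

21

With m_i denoting the second derivative at x_i, h_i = 1, 1, and Δ_i = (y_(i+1) − y_i)/h_i = 14, -14:
  1·m_0 + 4·m_1 + 1·m_2 = 6(Δ_1 - Δ_0) = -168
Natural end conditions: m_0 = m_2 = 0.
Forward elimination and back-substitution give m_0 = 0, m_1 = -42, m_2 = 0.
On [0, 1], with p_0(x) = a_0 + b_0·x + c_0·x² + d_0·x³: c_0 = m_0/2 = 0, d_0 = (m_1 - m_0)/(6h_0) = -7, b_0 = Δ_0 - h_0(2m_0 + m_1)/6 = 21.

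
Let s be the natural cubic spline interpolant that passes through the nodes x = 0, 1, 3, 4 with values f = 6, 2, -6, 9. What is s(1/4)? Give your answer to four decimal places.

With M_i denoting the second derivative at x_i, h_i = 1, 2, 1, and Δ_i = (y_(i+1) − y_i)/h_i = -4, -4, 15:
  1·M_0 + 6·M_1 + 2·M_2 = 6(Δ_1 - Δ_0) = 0
  2·M_1 + 6·M_2 + 1·M_3 = 6(Δ_2 - Δ_1) = 114
Natural end conditions: M_0 = M_3 = 0.
Hence M_0 = 0, M_1 = -57/8, M_2 = 171/8, M_3 = 0.
On [0, 1], s(x) = 6 - 45/16·x + 0·x² - 19/16·x³.
With x = 1/4: s(1/4) = 5405/1024.

5.2783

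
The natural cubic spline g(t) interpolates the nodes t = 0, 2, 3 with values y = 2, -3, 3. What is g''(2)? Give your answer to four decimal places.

With m_i denoting the second derivative at x_i, h_i = 2, 1, and Δ_i = (y_(i+1) − y_i)/h_i = -5/2, 6:
  2·m_0 + 6·m_1 + 1·m_2 = 6(Δ_1 - Δ_0) = 51
Natural end conditions: m_0 = m_2 = 0.
Solving: m_0 = 0, m_1 = 17/2, m_2 = 0.

8.5000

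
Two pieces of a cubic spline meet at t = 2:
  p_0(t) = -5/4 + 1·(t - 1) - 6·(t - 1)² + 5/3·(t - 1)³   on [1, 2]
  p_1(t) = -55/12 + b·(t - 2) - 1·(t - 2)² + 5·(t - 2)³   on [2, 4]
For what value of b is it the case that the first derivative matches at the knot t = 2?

p_0'(t) = 1 - 12·(t - 1) + 5·(t - 1)², so p_0'(2) = -6. On the right, p_1'(2) = b, so b = -6.

-6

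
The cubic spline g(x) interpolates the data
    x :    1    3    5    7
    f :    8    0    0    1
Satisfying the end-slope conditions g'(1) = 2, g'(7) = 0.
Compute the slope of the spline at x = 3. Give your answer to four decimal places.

Put m_i = g'' at the i-th knot. Here h = (2, 2, 2) and Δ = (-4, 0, 1/2), so the interior equations h_(i-1)·m_(i-1) + 2(h_(i-1)+h_i)·m_i + h_i·m_(i+1) = 6(Δ_i − Δ_(i-1)) read
  2·m_0 + 8·m_1 + 2·m_2 = 6(Δ_1 - Δ_0) = 24
  2·m_1 + 8·m_2 + 2·m_3 = 6(Δ_2 - Δ_1) = 3
Clamped end conditions give two more equations: 2h_0·m_0 + h_0·m_1 = 6(Δ_0 - g'(1)) = -36 and h_2·m_2 + 2h_2·m_3 = 6(g'(7) - Δ_2) = -3.
Solving: m_0 = -73/6, m_1 = 19/3, m_2 = -7/6, m_3 = -1/6.
On [3, 5], g'(x) = b_1 + 2c_1·(x - 3) + 3d_1·(x - 3)² with b_1 = Δ_1 - h_1(2m_1 + m_2)/6 = -23/6, c_1 = m_1/2 = 19/6, d_1 = (m_2 - m_1)/(6h_1) = -5/8. So g'(3) = -23/6.

-3.8333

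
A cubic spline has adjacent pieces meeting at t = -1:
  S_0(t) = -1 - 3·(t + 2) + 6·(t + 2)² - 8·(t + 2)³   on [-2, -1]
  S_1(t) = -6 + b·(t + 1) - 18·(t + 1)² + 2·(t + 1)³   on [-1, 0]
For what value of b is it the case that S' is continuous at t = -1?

S_0'(t) = -3 + 12·(t + 2) - 24·(t + 2)², so S_0'(-1) = -15. On the right, S_1'(-1) = b, so b = -15.

-15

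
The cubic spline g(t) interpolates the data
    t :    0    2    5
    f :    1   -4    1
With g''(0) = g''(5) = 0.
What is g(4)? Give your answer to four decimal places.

Put m_i = g'' at the i-th knot. Here h = (2, 3) and Δ = (-5/2, 5/3), so the interior equations h_(i-1)·m_(i-1) + 2(h_(i-1)+h_i)·m_i + h_i·m_(i+1) = 6(Δ_i − Δ_(i-1)) read
  2·m_0 + 10·m_1 + 3·m_2 = 6(Δ_1 - Δ_0) = 25
Natural end conditions: m_0 = m_2 = 0.
Solving the tridiagonal system: m_0 = 0, m_1 = 5/2, m_2 = 0.
On [2, 5], g(t) = -4 - 5/6·(t - 2) + 5/4·(t - 2)² - 5/36·(t - 2)³.
With (t - 2) = 2: g(4) = -16/9.

-1.7778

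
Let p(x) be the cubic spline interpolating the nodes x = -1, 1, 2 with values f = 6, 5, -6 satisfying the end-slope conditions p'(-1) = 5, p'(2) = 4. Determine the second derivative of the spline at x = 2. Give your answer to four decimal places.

With M_i denoting the second derivative at x_i, h_i = 2, 1, and Δ_i = (y_(i+1) − y_i)/h_i = -1/2, -11:
  2·M_0 + 6·M_1 + 1·M_2 = 6(Δ_1 - Δ_0) = -63
Clamped end conditions give two more equations: 2h_0·M_0 + h_0·M_1 = 6(Δ_0 - p'(-1)) = -33 and h_1·M_1 + 2h_1·M_2 = 6(p'(2) - Δ_1) = 90.
Hence M_0 = 23/12, M_1 = -61/3, M_2 = 331/6.

55.1667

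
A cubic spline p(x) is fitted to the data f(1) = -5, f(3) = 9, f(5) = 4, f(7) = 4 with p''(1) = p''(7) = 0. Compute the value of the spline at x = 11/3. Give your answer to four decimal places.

With M_i denoting the second derivative at x_i, h_i = 2, 2, 2, and Δ_i = (y_(i+1) − y_i)/h_i = 7, -5/2, 0:
  2·M_0 + 8·M_1 + 2·M_2 = 6(Δ_1 - Δ_0) = -57
  2·M_1 + 8·M_2 + 2·M_3 = 6(Δ_2 - Δ_1) = 15
Natural end conditions: M_0 = M_3 = 0.
Forward elimination and back-substitution give M_0 = 0, M_1 = -81/10, M_2 = 39/10, M_3 = 0.
On [3, 5], p(x) = 9 + 8/5·(x - 3) - 81/20·(x - 3)² + 1·(x - 3)³.
With (x - 3) = 2/3: p(11/3) = 1156/135.

8.5630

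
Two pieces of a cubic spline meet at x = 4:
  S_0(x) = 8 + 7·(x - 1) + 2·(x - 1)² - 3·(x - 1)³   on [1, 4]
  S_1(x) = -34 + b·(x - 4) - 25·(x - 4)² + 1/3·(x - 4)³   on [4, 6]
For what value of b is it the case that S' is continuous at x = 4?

S_0'(x) = 7 + 4·(x - 1) - 9·(x - 1)², so S_0'(4) = -62. On the right, S_1'(4) = b, so b = -62.

-62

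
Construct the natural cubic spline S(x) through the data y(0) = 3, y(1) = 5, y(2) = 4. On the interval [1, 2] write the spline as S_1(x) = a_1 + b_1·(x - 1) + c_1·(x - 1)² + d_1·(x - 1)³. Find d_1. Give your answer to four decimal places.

0.7500

Write σ_i for S''(x_i). With h_i = 1, 1 and divided differences Δ_i = 2, -1, the continuity of S' gives the tridiagonal system
  1·σ_0 + 4·σ_1 + 1·σ_2 = 6(Δ_1 - Δ_0) = -18
Natural end conditions: σ_0 = σ_2 = 0.
Solving the tridiagonal system: σ_0 = 0, σ_1 = -9/2, σ_2 = 0.
On [1, 2], with S_1(x) = a_1 + b_1·(x - 1) + c_1·(x - 1)² + d_1·(x - 1)³: c_1 = σ_1/2 = -9/4, d_1 = (σ_2 - σ_1)/(6h_1) = 3/4, b_1 = Δ_1 - h_1(2σ_1 + σ_2)/6 = 1/2.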